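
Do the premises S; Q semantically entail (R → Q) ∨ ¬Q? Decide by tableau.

Yes

Initial set: {S; Q; ¬((R → Q) ∨ ¬Q)}.
¬((R → Q) ∨ ¬Q): α-rule — add ¬(R → Q), ¬¬Q.
¬(R → Q): α-rule — add R, ¬Q.
× closes — contains both Q and ¬Q.
All 1 branch closes.
Every branch closed, so the premises entail the conclusion.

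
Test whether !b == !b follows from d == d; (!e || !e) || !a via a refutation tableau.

Initial set: {(d == d); ((!e || !e) || !a); !(!b == !b)}.
(d == d): β-rule — branch into d, d  //  !d, !d.
  branch 1 (add d, d):
    ((!e || !e) || !a): β-rule — branch into (!e || !e)  //  !a.
      branch 1.1 (add (!e || !e)):
        !(!b == !b): β-rule — branch into !b, !!b  //  !!b, !b.
          branch 1.1.1 (add !b, !!b):
            × closes — contains both b and !b.
          branch 1.1.2 (add !!b, !b):
            × closes — contains both b and !b.
      branch 1.2 (add !a):
        !(!b == !b): β-rule — branch into !b, !!b  //  !!b, !b.
          branch 1.2.1 (add !b, !!b):
            × closes — contains both b and !b.
          branch 1.2.2 (add !!b, !b):
            × closes — contains both b and !b.
  branch 2 (add !d, !d):
    ((!e || !e) || !a): β-rule — branch into (!e || !e)  //  !a.
      branch 2.1 (add (!e || !e)):
        !(!b == !b): β-rule — branch into !b, !!b  //  !!b, !b.
          branch 2.1.1 (add !b, !!b):
            × closes — contains both b and !b.
          branch 2.1.2 (add !!b, !b):
            × closes — contains both b and !b.
      branch 2.2 (add !a):
        !(!b == !b): β-rule — branch into !b, !!b  //  !!b, !b.
          branch 2.2.1 (add !b, !!b):
            × closes — contains both b and !b.
          branch 2.2.2 (add !!b, !b):
            × closes — contains both b and !b.
All 8 branches close.
Every branch closed, so the premises entail the conclusion.

Yes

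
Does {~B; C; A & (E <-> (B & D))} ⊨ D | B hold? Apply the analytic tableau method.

No

Initial set: {T ~B; T C; T (A & (E <-> (B & D))); F (D | B)}.
T (A & (E <-> (B & D))): α-rule — add T A, T (E <-> (B & D)).
F (D | B): α-rule — add F D, F B.
T (E <-> (B & D)): β-rule — branch into T E, T (B & D)  //  F E, F (B & D).
  branch 1 (add T E, T (B & D)):
    T (B & D): α-rule — add T B, T D.
    × closes — contains both B and ~B.
  branch 2 (add F E, F (B & D)):
    F (B & D): β-rule — branch into F B  //  F D.
      branch 2.1 (add F B):
        ○ open, literals {A=true, B=false, C=true, D=false, E=false}.
      branch 2.2 (add F D):
        ○ open, literals {A=true, B=false, C=true, D=false, E=false}.
1 branch closed, 2 open.
An open branch gives a countermodel: A=true, B=false, C=true, D=false, E=false (unmentioned atoms arbitrary); the premises hold there but the conclusion fails.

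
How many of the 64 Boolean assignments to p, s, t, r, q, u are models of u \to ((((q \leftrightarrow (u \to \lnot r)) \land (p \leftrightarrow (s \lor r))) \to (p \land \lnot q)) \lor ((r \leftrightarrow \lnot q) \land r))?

Initial set: {(u \to ((((q \leftrightarrow (u \to \lnot r)) \land (p \leftrightarrow (s \lor r))) \to (p \land \lnot q)) \lor ((r \leftrightarrow \lnot q) \land r)))}.
(u \to ((((q \leftrightarrow (u \to \lnot r)) \land (p \leftrightarrow (s \lor r))) \to (p \land \lnot q)) \lor ((r \leftrightarrow \lnot q) \land r))): β-rule — branch into \lnot u  //  ((((q \leftrightarrow (u \to \lnot r)) \land (p \leftrightarrow (s \lor r))) \to (p \land \lnot q)) \lor ((r \leftrightarrow \lnot q) \land r)).
  branch 1 (add \lnot u):
    ○ open, literals {u=false}.
  branch 2 (add ((((q \leftrightarrow (u \to \lnot r)) \land (p \leftrightarrow (s \lor r))) \to (p \land \lnot q)) \lor ((r \leftrightarrow \lnot q) \land r))):
    ((((q \leftrightarrow (u \to \lnot r)) \land (p \leftrightarrow (s \lor r))) \to (p \land \lnot q)) \lor ((r \leftrightarrow \lnot q) \land r)): β-rule — branch into (((q \leftrightarrow (u \to \lnot r)) \land (p \leftrightarrow (s \lor r))) \to (p \land \lnot q))  //  ((r \leftrightarrow \lnot q) \land r).
      branch 2.1 (add (((q \leftrightarrow (u \to \lnot r)) \land (p \leftrightarrow (s \lor r))) \to (p \land \lnot q))):
        (((q \leftrightarrow (u \to \lnot r)) \land (p \leftrightarrow (s \lor r))) \to (p \land \lnot q)): β-rule — branch into \lnot ((q \leftrightarrow (u \to \lnot r)) \land (p \leftrightarrow (s \lor r)))  //  (p \land \lnot q).
          branch 2.1.1 (add \lnot ((q \leftrightarrow (u \to \lnot r)) \land (p \leftrightarrow (s \lor r)))):
            \lnot ((q \leftrightarrow (u \to \lnot r)) \land (p \leftrightarrow (s \lor r))): β-rule — branch into \lnot (q \leftrightarrow (u \to \lnot r))  //  \lnot (p \leftrightarrow (s \lor r)).
              branch 2.1.1.1 (add \lnot (q \leftrightarrow (u \to \lnot r))):
                \lnot (q \leftrightarrow (u \to \lnot r)): β-rule — branch into q, \lnot (u \to \lnot r)  //  \lnot q, (u \to \lnot r).
                  branch 2.1.1.1.1 (add q, \lnot (u \to \lnot r)):
                    \lnot (u \to \lnot r): α-rule — add u, \lnot \lnot r.
                    ○ open, literals {q=true, r=true, u=true}.
                  branch 2.1.1.1.2 (add \lnot q, (u \to \lnot r)):
                    (u \to \lnot r): β-rule — branch into \lnot u  //  \lnot r.
                      branch 2.1.1.1.2.1 (add \lnot u):
                        ○ open, literals {q=false, u=false}.
                      branch 2.1.1.1.2.2 (add \lnot r):
                        ○ open, literals {q=false, r=false}.
              branch 2.1.1.2 (add \lnot (p \leftrightarrow (s \lor r))):
                \lnot (p \leftrightarrow (s \lor r)): β-rule — branch into p, \lnot (s \lor r)  //  \lnot p, (s \lor r).
                  branch 2.1.1.2.1 (add p, \lnot (s \lor r)):
                    \lnot (s \lor r): α-rule — add \lnot s, \lnot r.
                    ○ open, literals {p=true, r=false, s=false}.
                  branch 2.1.1.2.2 (add \lnot p, (s \lor r)):
                    (s \lor r): β-rule — branch into s  //  r.
                      branch 2.1.1.2.2.1 (add s):
                        ○ open, literals {p=false, s=true}.
                      branch 2.1.1.2.2.2 (add r):
                        ○ open, literals {p=false, r=true}.
          branch 2.1.2 (add (p \land \lnot q)):
            (p \land \lnot q): α-rule — add p, \lnot q.
            ○ open, literals {p=true, q=false}.
      branch 2.2 (add ((r \leftrightarrow \lnot q) \land r)):
        ((r \leftrightarrow \lnot q) \land r): α-rule — add (r \leftrightarrow \lnot q), r.
        (r \leftrightarrow \lnot q): β-rule — branch into r, \lnot q  //  \lnot r, \lnot \lnot q.
          branch 2.2.1 (add r, \lnot q):
            ○ open, literals {q=false, r=true}.
          branch 2.2.2 (add \lnot r, \lnot \lnot q):
            × closes — contains both r and \lnot r.
1 branch closed, 9 open.
Each open branch fixes some atoms; the unmentioned ones are free. Counting distinct full assignments: branch {u=false} (p, s, t, r, q) contributes 32 new; branch {q=true, r=true, u=true} (p, s, t) contributes 8 new; branch {q=false, u=false} (p, s, t, r) contributes 0 new; branch {q=false, r=false} (p, s, t, u) contributes 8 new; branch {p=true, r=false, s=false} (t, q, u) contributes 2 new; branch {p=false, s=true} (t, r, q, u) contributes 4 new; branch {p=false, r=true} (s, t, q, u) contributes 2 new; branch {p=true, q=false} (s, t, r, u) contributes 4 new; branch {q=false, r=true} (p, s, t, u) contributes 0 new. Total: 60.

60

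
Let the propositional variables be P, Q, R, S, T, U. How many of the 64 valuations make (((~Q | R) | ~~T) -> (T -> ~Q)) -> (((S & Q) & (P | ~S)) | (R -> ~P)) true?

Initial set: {T ((((~Q | R) | ~~T) -> (T -> ~Q)) -> (((S & Q) & (P | ~S)) | (R -> ~P)))}.
T ((((~Q | R) | ~~T) -> (T -> ~Q)) -> (((S & Q) & (P | ~S)) | (R -> ~P))): β-rule — branch into F (((~Q | R) | ~~T) -> (T -> ~Q))  //  T (((S & Q) & (P | ~S)) | (R -> ~P)).
  branch 1 (add F (((~Q | R) | ~~T) -> (T -> ~Q))):
    F (((~Q | R) | ~~T) -> (T -> ~Q)): α-rule — add T ((~Q | R) | ~~T), F (T -> ~Q).
    F (T -> ~Q): α-rule — add T T, F ~Q.
    T ((~Q | R) | ~~T): β-rule — branch into T (~Q | R)  //  T ~~T.
      branch 1.1 (add T (~Q | R)):
        T (~Q | R): β-rule — branch into T ~Q  //  T R.
          branch 1.1.1 (add T ~Q):
            × closes — contains both Q and ~Q.
          branch 1.1.2 (add T R):
            ○ open, literals {Q=T, R=T, T=T}.
      branch 1.2 (add T ~~T):
        T ~~T: drop double negation, giving T T.
        ○ open, literals {Q=T, T=T}.
  branch 2 (add T (((S & Q) & (P | ~S)) | (R -> ~P))):
    T (((S & Q) & (P | ~S)) | (R -> ~P)): β-rule — branch into T ((S & Q) & (P | ~S))  //  T (R -> ~P).
      branch 2.1 (add T ((S & Q) & (P | ~S))):
        T ((S & Q) & (P | ~S)): α-rule — add T (S & Q), T (P | ~S).
        T (S & Q): α-rule — add T S, T Q.
        T (P | ~S): β-rule — branch into T P  //  T ~S.
          branch 2.1.1 (add T P):
            ○ open, literals {P=T, Q=T, S=T}.
          branch 2.1.2 (add T ~S):
            × closes — contains both S and ~S.
      branch 2.2 (add T (R -> ~P)):
        T (R -> ~P): β-rule — branch into F R  //  T ~P.
          branch 2.2.1 (add F R):
            ○ open, literals {R=F}.
          branch 2.2.2 (add T ~P):
            ○ open, literals {P=F}.
2 branches closed, 5 open.
Each open branch fixes some atoms; the unmentioned ones are free. Counting distinct full assignments: branch {Q=T, R=T, T=T} (P, S, U) contributes 8 new; branch {Q=T, T=T} (P, R, S, U) contributes 8 new; branch {P=T, Q=T, S=T} (R, T, U) contributes 4 new; branch {R=F} (P, Q, S, T, U) contributes 22 new; branch {P=F} (Q, R, S, T, U) contributes 12 new. Total: 54.

54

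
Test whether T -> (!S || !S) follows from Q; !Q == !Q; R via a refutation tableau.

No

Initial set: {Q; (!Q == !Q); R; !(T -> (!S || !S))}.
!(T -> (!S || !S)): α-rule — add T, !(!S || !S).
!(!S || !S): α-rule — add !!S, !!S.
(!Q == !Q): β-rule — branch into !Q, !Q  //  !!Q, !!Q.
  branch 1 (add !Q, !Q):
    × closes — contains both Q and !Q.
  branch 2 (add !!Q, !!Q):
    ○ open, literals {Q=1, R=1, S=1, T=1}.
1 branch closed, 1 open.
An open branch gives a countermodel: Q=1, R=1, S=1, T=1 (unmentioned atoms arbitrary); the premises hold there but the conclusion fails.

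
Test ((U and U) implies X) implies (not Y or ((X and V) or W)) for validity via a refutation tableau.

Not valid

Assume the negation and expand:
Initial set: {not (((U and U) implies X) implies (not Y or ((X and V) or W)))}.
not (((U and U) implies X) implies (not Y or ((X and V) or W))): α-rule — add ((U and U) implies X), not (not Y or ((X and V) or W)).
not (not Y or ((X and V) or W)): α-rule — add not not Y, not ((X and V) or W).
not ((X and V) or W): α-rule — add not (X and V), not W.
((U and U) implies X): β-rule — branch into not (U and U)  //  X.
  branch 1 (add not (U and U)):
    not (X and V): β-rule — branch into not X  //  not V.
      branch 1.1 (add not X):
        not (U and U): β-rule — branch into not U  //  not U.
          branch 1.1.1 (add not U):
            ○ open, literals {U=false, W=false, X=false, Y=true}.
          branch 1.1.2 (add not U):
            ○ open, literals {U=false, W=false, X=false, Y=true}.
      branch 1.2 (add not V):
        not (U and U): β-rule — branch into not U  //  not U.
          branch 1.2.1 (add not U):
            ○ open, literals {U=false, V=false, W=false, Y=true}.
          branch 1.2.2 (add not U):
            ○ open, literals {U=false, V=false, W=false, Y=true}.
  branch 2 (add X):
    not (X and V): β-rule — branch into not X  //  not V.
      branch 2.1 (add not X):
        × closes — contains both X and not X.
      branch 2.2 (add not V):
        ○ open, literals {V=false, W=false, X=true, Y=true}.
1 branch closed, 5 open.
An open branch gives a countermodel: U=false, W=false, X=false, Y=true (unmentioned atoms arbitrary); under it the original formula is false.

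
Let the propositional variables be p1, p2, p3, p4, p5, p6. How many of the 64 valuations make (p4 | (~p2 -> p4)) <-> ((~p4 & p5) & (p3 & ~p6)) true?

16

Initial set: {((p4 | (~p2 -> p4)) <-> ((~p4 & p5) & (p3 & ~p6)))}.
((p4 | (~p2 -> p4)) <-> ((~p4 & p5) & (p3 & ~p6))): β-rule — branch into (p4 | (~p2 -> p4)), ((~p4 & p5) & (p3 & ~p6))  //  ~(p4 | (~p2 -> p4)), ~((~p4 & p5) & (p3 & ~p6)).
  branch 1 (add (p4 | (~p2 -> p4)), ((~p4 & p5) & (p3 & ~p6))):
    ((~p4 & p5) & (p3 & ~p6)): α-rule — add (~p4 & p5), (p3 & ~p6).
    (~p4 & p5): α-rule — add ~p4, p5.
    (p3 & ~p6): α-rule — add p3, ~p6.
    (p4 | (~p2 -> p4)): β-rule — branch into p4  //  (~p2 -> p4).
      branch 1.1 (add p4):
        × closes — contains both p4 and ~p4.
      branch 1.2 (add (~p2 -> p4)):
        (~p2 -> p4): β-rule — branch into ~~p2  //  p4.
          branch 1.2.1 (add ~~p2):
            ○ open, literals {p2=1, p3=1, p4=0, p5=1, p6=0}.
          branch 1.2.2 (add p4):
            × closes — contains both p4 and ~p4.
  branch 2 (add ~(p4 | (~p2 -> p4)), ~((~p4 & p5) & (p3 & ~p6))):
    ~(p4 | (~p2 -> p4)): α-rule — add ~p4, ~(~p2 -> p4).
    ~(~p2 -> p4): α-rule — add ~p2, ~p4.
    ~((~p4 & p5) & (p3 & ~p6)): β-rule — branch into ~(~p4 & p5)  //  ~(p3 & ~p6).
      branch 2.1 (add ~(~p4 & p5)):
        ~(~p4 & p5): β-rule — branch into ~~p4  //  ~p5.
          branch 2.1.1 (add ~~p4):
            × closes — contains both p4 and ~p4.
          branch 2.1.2 (add ~p5):
            ○ open, literals {p2=0, p4=0, p5=0}.
      branch 2.2 (add ~(p3 & ~p6)):
        ~(p3 & ~p6): β-rule — branch into ~p3  //  ~~p6.
          branch 2.2.1 (add ~p3):
            ○ open, literals {p2=0, p3=0, p4=0}.
          branch 2.2.2 (add ~~p6):
            ○ open, literals {p2=0, p4=0, p6=1}.
3 branches closed, 4 open.
Each open branch fixes some atoms; the unmentioned ones are free. Counting distinct full assignments: branch {p2=1, p3=1, p4=0, p5=1, p6=0} (p1) contributes 2 new; branch {p2=0, p4=0, p5=0} (p1, p3, p6) contributes 8 new; branch {p2=0, p3=0, p4=0} (p1, p5, p6) contributes 4 new; branch {p2=0, p4=0, p6=1} (p1, p3, p5) contributes 2 new. Total: 16.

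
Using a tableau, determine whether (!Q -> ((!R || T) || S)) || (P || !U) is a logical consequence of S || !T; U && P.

Yes

Initial set: {(S || !T); (U && P); !((!Q -> ((!R || T) || S)) || (P || !U))}.
(U && P): α-rule — add U, P.
!((!Q -> ((!R || T) || S)) || (P || !U)): α-rule — add !(!Q -> ((!R || T) || S)), !(P || !U).
!(!Q -> ((!R || T) || S)): α-rule — add !Q, !((!R || T) || S).
!(P || !U): α-rule — add !P, !!U.
× closes — contains both P and !P.
All 1 branch closes.
Every branch closed, so the premises entail the conclusion.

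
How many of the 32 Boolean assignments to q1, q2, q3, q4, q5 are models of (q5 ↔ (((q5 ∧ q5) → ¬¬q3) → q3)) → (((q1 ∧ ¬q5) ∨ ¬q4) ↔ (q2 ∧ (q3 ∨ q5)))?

18

Initial set: {T ((q5 ↔ (((q5 ∧ q5) → ¬¬q3) → q3)) → (((q1 ∧ ¬q5) ∨ ¬q4) ↔ (q2 ∧ (q3 ∨ q5))))}.
T ((q5 ↔ (((q5 ∧ q5) → ¬¬q3) → q3)) → (((q1 ∧ ¬q5) ∨ ¬q4) ↔ (q2 ∧ (q3 ∨ q5)))): β-rule — branch into F (q5 ↔ (((q5 ∧ q5) → ¬¬q3) → q3))  //  T (((q1 ∧ ¬q5) ∨ ¬q4) ↔ (q2 ∧ (q3 ∨ q5))).
  branch 1 (add F (q5 ↔ (((q5 ∧ q5) → ¬¬q3) → q3))):
    F (q5 ↔ (((q5 ∧ q5) → ¬¬q3) → q3)): β-rule — branch into T q5, F (((q5 ∧ q5) → ¬¬q3) → q3)  //  F q5, T (((q5 ∧ q5) → ¬¬q3) → q3).
      branch 1.1 (add T q5, F (((q5 ∧ q5) → ¬¬q3) → q3)):
        F (((q5 ∧ q5) → ¬¬q3) → q3): α-rule — add T ((q5 ∧ q5) → ¬¬q3), F q3.
        T ((q5 ∧ q5) → ¬¬q3): β-rule — branch into F (q5 ∧ q5)  //  T ¬¬q3.
          branch 1.1.1 (add F (q5 ∧ q5)):
            F (q5 ∧ q5): β-rule — branch into F q5  //  F q5.
              branch 1.1.1.1 (add F q5):
                × closes — contains both q5 and ¬q5.
              branch 1.1.1.2 (add F q5):
                × closes — contains both q5 and ¬q5.
          branch 1.1.2 (add T ¬¬q3):
            T ¬¬q3: drop double negation, giving T q3.
            × closes — contains both q3 and ¬q3.
      branch 1.2 (add F q5, T (((q5 ∧ q5) → ¬¬q3) → q3)):
        T (((q5 ∧ q5) → ¬¬q3) → q3): β-rule — branch into F ((q5 ∧ q5) → ¬¬q3)  //  T q3.
          branch 1.2.1 (add F ((q5 ∧ q5) → ¬¬q3)):
            F ((q5 ∧ q5) → ¬¬q3): α-rule — add T (q5 ∧ q5), F ¬¬q3.
            T (q5 ∧ q5): α-rule — add T q5, T q5.
            × closes — contains both q5 and ¬q5.
          branch 1.2.2 (add T q3):
            ○ open, literals {q3=true, q5=false}.
  branch 2 (add T (((q1 ∧ ¬q5) ∨ ¬q4) ↔ (q2 ∧ (q3 ∨ q5)))):
    T (((q1 ∧ ¬q5) ∨ ¬q4) ↔ (q2 ∧ (q3 ∨ q5))): β-rule — branch into T ((q1 ∧ ¬q5) ∨ ¬q4), T (q2 ∧ (q3 ∨ q5))  //  F ((q1 ∧ ¬q5) ∨ ¬q4), F (q2 ∧ (q3 ∨ q5)).
      branch 2.1 (add T ((q1 ∧ ¬q5) ∨ ¬q4), T (q2 ∧ (q3 ∨ q5))):
        T (q2 ∧ (q3 ∨ q5)): α-rule — add T q2, T (q3 ∨ q5).
        T ((q1 ∧ ¬q5) ∨ ¬q4): β-rule — branch into T (q1 ∧ ¬q5)  //  T ¬q4.
          branch 2.1.1 (add T (q1 ∧ ¬q5)):
            T (q1 ∧ ¬q5): α-rule — add T q1, T ¬q5.
            T (q3 ∨ q5): β-rule — branch into T q3  //  T q5.
              branch 2.1.1.1 (add T q3):
                ○ open, literals {q1=true, q2=true, q3=true, q5=false}.
              branch 2.1.1.2 (add T q5):
                × closes — contains both q5 and ¬q5.
          branch 2.1.2 (add T ¬q4):
            T (q3 ∨ q5): β-rule — branch into T q3  //  T q5.
              branch 2.1.2.1 (add T q3):
                ○ open, literals {q2=true, q3=true, q4=false}.
              branch 2.1.2.2 (add T q5):
                ○ open, literals {q2=true, q4=false, q5=true}.
      branch 2.2 (add F ((q1 ∧ ¬q5) ∨ ¬q4), F (q2 ∧ (q3 ∨ q5))):
        F ((q1 ∧ ¬q5) ∨ ¬q4): α-rule — add F (q1 ∧ ¬q5), F ¬q4.
        F (q2 ∧ (q3 ∨ q5)): β-rule — branch into F q2  //  F (q3 ∨ q5).
          branch 2.2.1 (add F q2):
            F (q1 ∧ ¬q5): β-rule — branch into F q1  //  F ¬q5.
              branch 2.2.1.1 (add F q1):
                ○ open, literals {q1=false, q2=false, q4=true}.
              branch 2.2.1.2 (add F ¬q5):
                ○ open, literals {q2=false, q4=true, q5=true}.
          branch 2.2.2 (add F (q3 ∨ q5)):
            F (q3 ∨ q5): α-rule — add F q3, F q5.
            F (q1 ∧ ¬q5): β-rule — branch into F q1  //  F ¬q5.
              branch 2.2.2.1 (add F q1):
                ○ open, literals {q1=false, q3=false, q4=true, q5=false}.
              branch 2.2.2.2 (add F ¬q5):
                × closes — contains both q5 and ¬q5.
6 branches closed, 7 open.
Each open branch fixes some atoms; the unmentioned ones are free. Counting distinct full assignments: branch {q3=true, q5=false} (q1, q2, q4) contributes 8 new; branch {q1=true, q2=true, q3=true, q5=false} (q4) contributes 0 new; branch {q2=true, q3=true, q4=false} (q1, q5) contributes 2 new; branch {q2=true, q4=false, q5=true} (q1, q3) contributes 2 new; branch {q1=false, q2=false, q4=true} (q3, q5) contributes 3 new; branch {q2=false, q4=true, q5=true} (q1, q3) contributes 2 new; branch {q1=false, q3=false, q4=true, q5=false} (q2) contributes 1 new. Total: 18.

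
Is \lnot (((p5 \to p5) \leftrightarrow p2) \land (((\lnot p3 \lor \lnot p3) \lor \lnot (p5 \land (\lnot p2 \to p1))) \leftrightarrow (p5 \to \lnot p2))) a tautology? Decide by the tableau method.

Not valid

Assume the negation and expand:
Initial set: {\lnot \lnot (((p5 \to p5) \leftrightarrow p2) \land (((\lnot p3 \lor \lnot p3) \lor \lnot (p5 \land (\lnot p2 \to p1))) \leftrightarrow (p5 \to \lnot p2)))}.
\lnot \lnot (((p5 \to p5) \leftrightarrow p2) \land (((\lnot p3 \lor \lnot p3) \lor \lnot (p5 \land (\lnot p2 \to p1))) \leftrightarrow (p5 \to \lnot p2))): α-rule — add ((p5 \to p5) \leftrightarrow p2), (((\lnot p3 \lor \lnot p3) \lor \lnot (p5 \land (\lnot p2 \to p1))) \leftrightarrow (p5 \to \lnot p2)).
((p5 \to p5) \leftrightarrow p2): β-rule — branch into (p5 \to p5), p2  //  \lnot (p5 \to p5), \lnot p2.
  branch 1 (add (p5 \to p5), p2):
    (((\lnot p3 \lor \lnot p3) \lor \lnot (p5 \land (\lnot p2 \to p1))) \leftrightarrow (p5 \to \lnot p2)): β-rule — branch into ((\lnot p3 \lor \lnot p3) \lor \lnot (p5 \land (\lnot p2 \to p1))), (p5 \to \lnot p2)  //  \lnot ((\lnot p3 \lor \lnot p3) \lor \lnot (p5 \land (\lnot p2 \to p1))), \lnot (p5 \to \lnot p2).
      branch 1.1 (add ((\lnot p3 \lor \lnot p3) \lor \lnot (p5 \land (\lnot p2 \to p1))), (p5 \to \lnot p2)):
        (p5 \to p5): β-rule — branch into \lnot p5  //  p5.
          branch 1.1.1 (add \lnot p5):
            ((\lnot p3 \lor \lnot p3) \lor \lnot (p5 \land (\lnot p2 \to p1))): β-rule — branch into (\lnot p3 \lor \lnot p3)  //  \lnot (p5 \land (\lnot p2 \to p1)).
              branch 1.1.1.1 (add (\lnot p3 \lor \lnot p3)):
                (p5 \to \lnot p2): β-rule — branch into \lnot p5  //  \lnot p2.
                  branch 1.1.1.1.1 (add \lnot p5):
                    (\lnot p3 \lor \lnot p3): β-rule — branch into \lnot p3  //  \lnot p3.
                      branch 1.1.1.1.1.1 (add \lnot p3):
                        ○ open, literals {p2=T, p3=F, p5=F}.
                      branch 1.1.1.1.1.2 (add \lnot p3):
                        ○ open, literals {p2=T, p3=F, p5=F}.
                  branch 1.1.1.1.2 (add \lnot p2):
                    × closes — contains both p2 and \lnot p2.
              branch 1.1.1.2 (add \lnot (p5 \land (\lnot p2 \to p1))):
                (p5 \to \lnot p2): β-rule — branch into \lnot p5  //  \lnot p2.
                  branch 1.1.1.2.1 (add \lnot p5):
                    \lnot (p5 \land (\lnot p2 \to p1)): β-rule — branch into \lnot p5  //  \lnot (\lnot p2 \to p1).
                      branch 1.1.1.2.1.1 (add \lnot p5):
                        ○ open, literals {p2=T, p5=F}.
                      branch 1.1.1.2.1.2 (add \lnot (\lnot p2 \to p1)):
                        \lnot (\lnot p2 \to p1): α-rule — add \lnot p2, \lnot p1.
                        × closes — contains both p2 and \lnot p2.
                  branch 1.1.1.2.2 (add \lnot p2):
                    × closes — contains both p2 and \lnot p2.
          branch 1.1.2 (add p5):
            ((\lnot p3 \lor \lnot p3) \lor \lnot (p5 \land (\lnot p2 \to p1))): β-rule — branch into (\lnot p3 \lor \lnot p3)  //  \lnot (p5 \land (\lnot p2 \to p1)).
              branch 1.1.2.1 (add (\lnot p3 \lor \lnot p3)):
                (p5 \to \lnot p2): β-rule — branch into \lnot p5  //  \lnot p2.
                  branch 1.1.2.1.1 (add \lnot p5):
                    × closes — contains both p5 and \lnot p5.
                  branch 1.1.2.1.2 (add \lnot p2):
                    × closes — contains both p2 and \lnot p2.
              branch 1.1.2.2 (add \lnot (p5 \land (\lnot p2 \to p1))):
                (p5 \to \lnot p2): β-rule — branch into \lnot p5  //  \lnot p2.
                  branch 1.1.2.2.1 (add \lnot p5):
                    × closes — contains both p5 and \lnot p5.
                  branch 1.1.2.2.2 (add \lnot p2):
                    × closes — contains both p2 and \lnot p2.
      branch 1.2 (add \lnot ((\lnot p3 \lor \lnot p3) \lor \lnot (p5 \land (\lnot p2 \to p1))), \lnot (p5 \to \lnot p2)):
        \lnot ((\lnot p3 \lor \lnot p3) \lor \lnot (p5 \land (\lnot p2 \to p1))): α-rule — add \lnot (\lnot p3 \lor \lnot p3), \lnot \lnot (p5 \land (\lnot p2 \to p1)).
        \lnot (p5 \to \lnot p2): α-rule — add p5, \lnot \lnot p2.
        \lnot (\lnot p3 \lor \lnot p3): α-rule — add \lnot \lnot p3, \lnot \lnot p3.
        \lnot \lnot (p5 \land (\lnot p2 \to p1)): α-rule — add p5, (\lnot p2 \to p1).
        (p5 \to p5): β-rule — branch into \lnot p5  //  p5.
          branch 1.2.1 (add \lnot p5):
            × closes — contains both p5 and \lnot p5.
          branch 1.2.2 (add p5):
            (\lnot p2 \to p1): β-rule — branch into \lnot \lnot p2  //  p1.
              branch 1.2.2.1 (add \lnot \lnot p2):
                ○ open, literals {p2=T, p3=T, p5=T}.
              branch 1.2.2.2 (add p1):
                ○ open, literals {p1=T, p2=T, p3=T, p5=T}.
  branch 2 (add \lnot (p5 \to p5), \lnot p2):
    \lnot (p5 \to p5): α-rule — add p5, \lnot p5.
    × closes — contains both p5 and \lnot p5.
9 branches closed, 5 open.
An open branch gives a countermodel: p2=T, p3=F, p5=F (unmentioned atoms arbitrary); under it the original formula is false.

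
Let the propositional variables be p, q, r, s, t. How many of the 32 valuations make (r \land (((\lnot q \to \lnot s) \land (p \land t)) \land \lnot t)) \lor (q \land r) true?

8

Initial set: {((r \land (((\lnot q \to \lnot s) \land (p \land t)) \land \lnot t)) \lor (q \land r))}.
((r \land (((\lnot q \to \lnot s) \land (p \land t)) \land \lnot t)) \lor (q \land r)): β-rule — branch into (r \land (((\lnot q \to \lnot s) \land (p \land t)) \land \lnot t))  //  (q \land r).
  branch 1 (add (r \land (((\lnot q \to \lnot s) \land (p \land t)) \land \lnot t))):
    (r \land (((\lnot q \to \lnot s) \land (p \land t)) \land \lnot t)): α-rule — add r, (((\lnot q \to \lnot s) \land (p \land t)) \land \lnot t).
    (((\lnot q \to \lnot s) \land (p \land t)) \land \lnot t): α-rule — add ((\lnot q \to \lnot s) \land (p \land t)), \lnot t.
    ((\lnot q \to \lnot s) \land (p \land t)): α-rule — add (\lnot q \to \lnot s), (p \land t).
    (p \land t): α-rule — add p, t.
    × closes — contains both t and \lnot t.
  branch 2 (add (q \land r)):
    (q \land r): α-rule — add q, r.
    ○ open, literals {q=T, r=T}.
1 branch closed, 1 open.
Each open branch fixes some atoms; the unmentioned ones are free. Counting distinct full assignments: branch {q=T, r=T} (p, s, t) contributes 8 new. Total: 8.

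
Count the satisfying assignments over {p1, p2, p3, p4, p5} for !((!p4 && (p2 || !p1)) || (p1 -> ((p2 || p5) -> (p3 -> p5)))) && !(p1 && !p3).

Initial set: {(!((!p4 && (p2 || !p1)) || (p1 -> ((p2 || p5) -> (p3 -> p5)))) && !(p1 && !p3))}.
(!((!p4 && (p2 || !p1)) || (p1 -> ((p2 || p5) -> (p3 -> p5)))) && !(p1 && !p3)): α-rule — add !((!p4 && (p2 || !p1)) || (p1 -> ((p2 || p5) -> (p3 -> p5)))), !(p1 && !p3).
!((!p4 && (p2 || !p1)) || (p1 -> ((p2 || p5) -> (p3 -> p5)))): α-rule — add !(!p4 && (p2 || !p1)), !(p1 -> ((p2 || p5) -> (p3 -> p5))).
!(p1 -> ((p2 || p5) -> (p3 -> p5))): α-rule — add p1, !((p2 || p5) -> (p3 -> p5)).
!((p2 || p5) -> (p3 -> p5)): α-rule — add (p2 || p5), !(p3 -> p5).
!(p3 -> p5): α-rule — add p3, !p5.
!(p1 && !p3): β-rule — branch into !p1  //  !!p3.
  branch 1 (add !p1):
    × closes — contains both p1 and !p1.
  branch 2 (add !!p3):
    !(!p4 && (p2 || !p1)): β-rule — branch into !!p4  //  !(p2 || !p1).
      branch 2.1 (add !!p4):
        (p2 || p5): β-rule — branch into p2  //  p5.
          branch 2.1.1 (add p2):
            ○ open, literals {p1=T, p2=T, p3=T, p4=T, p5=F}.
          branch 2.1.2 (add p5):
            × closes — contains both p5 and !p5.
      branch 2.2 (add !(p2 || !p1)):
        !(p2 || !p1): α-rule — add !p2, !!p1.
        (p2 || p5): β-rule — branch into p2  //  p5.
          branch 2.2.1 (add p2):
            × closes — contains both p2 and !p2.
          branch 2.2.2 (add p5):
            × closes — contains both p5 and !p5.
4 branches closed, 1 open.
Each open branch fixes some atoms; the unmentioned ones are free. Counting distinct full assignments: branch {p1=T, p2=T, p3=T, p4=T, p5=F} (none free) contributes 1 new. Total: 1.

1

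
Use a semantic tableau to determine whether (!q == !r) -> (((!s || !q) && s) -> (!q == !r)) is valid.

Assume the negation and expand:
Initial set: {!((!q == !r) -> (((!s || !q) && s) -> (!q == !r)))}.
!((!q == !r) -> (((!s || !q) && s) -> (!q == !r))): α-rule — add (!q == !r), !(((!s || !q) && s) -> (!q == !r)).
!(((!s || !q) && s) -> (!q == !r)): α-rule — add ((!s || !q) && s), !(!q == !r).
((!s || !q) && s): α-rule — add (!s || !q), s.
(!q == !r): β-rule — branch into !q, !r  //  !!q, !!r.
  branch 1 (add !q, !r):
    !(!q == !r): β-rule — branch into !q, !!r  //  !!q, !r.
      branch 1.1 (add !q, !!r):
        × closes — contains both r and !r.
      branch 1.2 (add !!q, !r):
        × closes — contains both q and !q.
  branch 2 (add !!q, !!r):
    !(!q == !r): β-rule — branch into !q, !!r  //  !!q, !r.
      branch 2.1 (add !q, !!r):
        × closes — contains both q and !q.
      branch 2.2 (add !!q, !r):
        × closes — contains both r and !r.
All 4 branches close.
Every branch closed, so the negation is unsatisfiable and the formula is valid.

Valid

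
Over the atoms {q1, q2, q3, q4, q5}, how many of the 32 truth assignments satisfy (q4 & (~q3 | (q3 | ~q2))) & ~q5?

Initial set: {T ((q4 & (~q3 | (q3 | ~q2))) & ~q5)}.
T ((q4 & (~q3 | (q3 | ~q2))) & ~q5): α-rule — add T (q4 & (~q3 | (q3 | ~q2))), T ~q5.
T (q4 & (~q3 | (q3 | ~q2))): α-rule — add T q4, T (~q3 | (q3 | ~q2)).
T (~q3 | (q3 | ~q2)): β-rule — branch into T ~q3  //  T (q3 | ~q2).
  branch 1 (add T ~q3):
    ○ open, literals {q3=F, q4=T, q5=F}.
  branch 2 (add T (q3 | ~q2)):
    T (q3 | ~q2): β-rule — branch into T q3  //  T ~q2.
      branch 2.1 (add T q3):
        ○ open, literals {q3=T, q4=T, q5=F}.
      branch 2.2 (add T ~q2):
        ○ open, literals {q2=F, q4=T, q5=F}.
0 branches closed, 3 open.
Each open branch fixes some atoms; the unmentioned ones are free. Counting distinct full assignments: branch {q3=F, q4=T, q5=F} (q1, q2) contributes 4 new; branch {q3=T, q4=T, q5=F} (q1, q2) contributes 4 new; branch {q2=F, q4=T, q5=F} (q1, q3) contributes 0 new. Total: 8.

8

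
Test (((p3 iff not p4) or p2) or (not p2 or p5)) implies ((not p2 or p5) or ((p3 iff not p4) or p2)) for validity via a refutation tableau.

Assume the negation and expand:
Initial set: {not ((((p3 iff not p4) or p2) or (not p2 or p5)) implies ((not p2 or p5) or ((p3 iff not p4) or p2)))}.
not ((((p3 iff not p4) or p2) or (not p2 or p5)) implies ((not p2 or p5) or ((p3 iff not p4) or p2))): α-rule — add (((p3 iff not p4) or p2) or (not p2 or p5)), not ((not p2 or p5) or ((p3 iff not p4) or p2)).
not ((not p2 or p5) or ((p3 iff not p4) or p2)): α-rule — add not (not p2 or p5), not ((p3 iff not p4) or p2).
not (not p2 or p5): α-rule — add not not p2, not p5.
not ((p3 iff not p4) or p2): α-rule — add not (p3 iff not p4), not p2.
× closes — contains both p2 and not p2.
All 1 branch closes.
Every branch closed, so the negation is unsatisfiable and the formula is valid.

Valid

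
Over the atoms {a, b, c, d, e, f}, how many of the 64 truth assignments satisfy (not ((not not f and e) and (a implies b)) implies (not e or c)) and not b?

Initial set: {((not ((not not f and e) and (a implies b)) implies (not e or c)) and not b)}.
((not ((not not f and e) and (a implies b)) implies (not e or c)) and not b): α-rule — add (not ((not not f and e) and (a implies b)) implies (not e or c)), not b.
(not ((not not f and e) and (a implies b)) implies (not e or c)): β-rule — branch into not not ((not not f and e) and (a implies b))  //  (not e or c).
  branch 1 (add not not ((not not f and e) and (a implies b))):
    not not ((not not f and e) and (a implies b)): α-rule — add (not not f and e), (a implies b).
    (not not f and e): α-rule — add not not f, e.
    not not f: drop double negation, giving f.
    (a implies b): β-rule — branch into not a  //  b.
      branch 1.1 (add not a):
        ○ open, literals {a=0, b=0, e=1, f=1}.
      branch 1.2 (add b):
        × closes — contains both b and not b.
  branch 2 (add (not e or c)):
    (not e or c): β-rule — branch into not e  //  c.
      branch 2.1 (add not e):
        ○ open, literals {b=0, e=0}.
      branch 2.2 (add c):
        ○ open, literals {b=0, c=1}.
1 branch closed, 3 open.
Each open branch fixes some atoms; the unmentioned ones are free. Counting distinct full assignments: branch {a=0, b=0, e=1, f=1} (c, d) contributes 4 new; branch {b=0, e=0} (a, c, d, f) contributes 16 new; branch {b=0, c=1} (a, d, e, f) contributes 6 new. Total: 26.

26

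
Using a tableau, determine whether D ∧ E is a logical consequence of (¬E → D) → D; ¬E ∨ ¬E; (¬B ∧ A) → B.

No

Initial set: {((¬E → D) → D); (¬E ∨ ¬E); ((¬B ∧ A) → B); ¬(D ∧ E)}.
((¬E → D) → D): β-rule — branch into ¬(¬E → D)  //  D.
  branch 1 (add ¬(¬E → D)):
    ¬(¬E → D): α-rule — add ¬E, ¬D.
    (¬E ∨ ¬E): β-rule — branch into ¬E  //  ¬E.
      branch 1.1 (add ¬E):
        ((¬B ∧ A) → B): β-rule — branch into ¬(¬B ∧ A)  //  B.
          branch 1.1.1 (add ¬(¬B ∧ A)):
            ¬(D ∧ E): β-rule — branch into ¬D  //  ¬E.
              branch 1.1.1.1 (add ¬D):
                ¬(¬B ∧ A): β-rule — branch into ¬¬B  //  ¬A.
                  branch 1.1.1.1.1 (add ¬¬B):
                    ○ open, literals {B=T, D=F, E=F}.
                  branch 1.1.1.1.2 (add ¬A):
                    ○ open, literals {A=F, D=F, E=F}.
              branch 1.1.1.2 (add ¬E):
                ¬(¬B ∧ A): β-rule — branch into ¬¬B  //  ¬A.
                  branch 1.1.1.2.1 (add ¬¬B):
                    ○ open, literals {B=T, D=F, E=F}.
                  branch 1.1.1.2.2 (add ¬A):
                    ○ open, literals {A=F, D=F, E=F}.
          branch 1.1.2 (add B):
            ¬(D ∧ E): β-rule — branch into ¬D  //  ¬E.
              branch 1.1.2.1 (add ¬D):
                ○ open, literals {B=T, D=F, E=F}.
              branch 1.1.2.2 (add ¬E):
                ○ open, literals {B=T, D=F, E=F}.
      branch 1.2 (add ¬E):
        ((¬B ∧ A) → B): β-rule — branch into ¬(¬B ∧ A)  //  B.
          branch 1.2.1 (add ¬(¬B ∧ A)):
            ¬(D ∧ E): β-rule — branch into ¬D  //  ¬E.
              branch 1.2.1.1 (add ¬D):
                ¬(¬B ∧ A): β-rule — branch into ¬¬B  //  ¬A.
                  branch 1.2.1.1.1 (add ¬¬B):
                    ○ open, literals {B=T, D=F, E=F}.
                  branch 1.2.1.1.2 (add ¬A):
                    ○ open, literals {A=F, D=F, E=F}.
              branch 1.2.1.2 (add ¬E):
                ¬(¬B ∧ A): β-rule — branch into ¬¬B  //  ¬A.
                  branch 1.2.1.2.1 (add ¬¬B):
                    ○ open, literals {B=T, D=F, E=F}.
                  branch 1.2.1.2.2 (add ¬A):
                    ○ open, literals {A=F, D=F, E=F}.
          branch 1.2.2 (add B):
            ¬(D ∧ E): β-rule — branch into ¬D  //  ¬E.
              branch 1.2.2.1 (add ¬D):
                ○ open, literals {B=T, D=F, E=F}.
              branch 1.2.2.2 (add ¬E):
                ○ open, literals {B=T, D=F, E=F}.
  branch 2 (add D):
    (¬E ∨ ¬E): β-rule — branch into ¬E  //  ¬E.
      branch 2.1 (add ¬E):
        ((¬B ∧ A) → B): β-rule — branch into ¬(¬B ∧ A)  //  B.
          branch 2.1.1 (add ¬(¬B ∧ A)):
            ¬(D ∧ E): β-rule — branch into ¬D  //  ¬E.
              branch 2.1.1.1 (add ¬D):
                × closes — contains both D and ¬D.
              branch 2.1.1.2 (add ¬E):
                ¬(¬B ∧ A): β-rule — branch into ¬¬B  //  ¬A.
                  branch 2.1.1.2.1 (add ¬¬B):
                    ○ open, literals {B=T, D=T, E=F}.
                  branch 2.1.1.2.2 (add ¬A):
                    ○ open, literals {A=F, D=T, E=F}.
          branch 2.1.2 (add B):
            ¬(D ∧ E): β-rule — branch into ¬D  //  ¬E.
              branch 2.1.2.1 (add ¬D):
                × closes — contains both D and ¬D.
              branch 2.1.2.2 (add ¬E):
                ○ open, literals {B=T, D=T, E=F}.
      branch 2.2 (add ¬E):
        ((¬B ∧ A) → B): β-rule — branch into ¬(¬B ∧ A)  //  B.
          branch 2.2.1 (add ¬(¬B ∧ A)):
            ¬(D ∧ E): β-rule — branch into ¬D  //  ¬E.
              branch 2.2.1.1 (add ¬D):
                × closes — contains both D and ¬D.
              branch 2.2.1.2 (add ¬E):
                ¬(¬B ∧ A): β-rule — branch into ¬¬B  //  ¬A.
                  branch 2.2.1.2.1 (add ¬¬B):
                    ○ open, literals {B=T, D=T, E=F}.
                  branch 2.2.1.2.2 (add ¬A):
                    ○ open, literals {A=F, D=T, E=F}.
          branch 2.2.2 (add B):
            ¬(D ∧ E): β-rule — branch into ¬D  //  ¬E.
              branch 2.2.2.1 (add ¬D):
                × closes — contains both D and ¬D.
              branch 2.2.2.2 (add ¬E):
                ○ open, literals {B=T, D=T, E=F}.
4 branches closed, 18 open.
An open branch gives a countermodel: B=T, D=F, E=F (unmentioned atoms arbitrary); the premises hold there but the conclusion fails.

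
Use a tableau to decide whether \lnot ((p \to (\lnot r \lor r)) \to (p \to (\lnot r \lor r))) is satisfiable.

Initial set: {\lnot ((p \to (\lnot r \lor r)) \to (p \to (\lnot r \lor r)))}.
\lnot ((p \to (\lnot r \lor r)) \to (p \to (\lnot r \lor r))): α-rule — add (p \to (\lnot r \lor r)), \lnot (p \to (\lnot r \lor r)).
\lnot (p \to (\lnot r \lor r)): α-rule — add p, \lnot (\lnot r \lor r).
\lnot (\lnot r \lor r): α-rule — add \lnot \lnot r, \lnot r.
× closes — contains both r and \lnot r.
All 1 branch closes.
Every branch closed; the formula is unsatisfiable.

Unsatisfiable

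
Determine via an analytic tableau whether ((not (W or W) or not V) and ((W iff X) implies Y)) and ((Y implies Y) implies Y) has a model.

Initial set: {(((not (W or W) or not V) and ((W iff X) implies Y)) and ((Y implies Y) implies Y))}.
(((not (W or W) or not V) and ((W iff X) implies Y)) and ((Y implies Y) implies Y)): α-rule — add ((not (W or W) or not V) and ((W iff X) implies Y)), ((Y implies Y) implies Y).
((not (W or W) or not V) and ((W iff X) implies Y)): α-rule — add (not (W or W) or not V), ((W iff X) implies Y).
((Y implies Y) implies Y): β-rule — branch into not (Y implies Y)  //  Y.
  branch 1 (add not (Y implies Y)):
    not (Y implies Y): α-rule — add Y, not Y.
    × closes — contains both Y and not Y.
  branch 2 (add Y):
    (not (W or W) or not V): β-rule — branch into not (W or W)  //  not V.
      branch 2.1 (add not (W or W)):
        not (W or W): α-rule — add not W, not W.
        ((W iff X) implies Y): β-rule — branch into not (W iff X)  //  Y.
          branch 2.1.1 (add not (W iff X)):
            not (W iff X): β-rule — branch into W, not X  //  not W, X.
              branch 2.1.1.1 (add W, not X):
                × closes — contains both W and not W.
              branch 2.1.1.2 (add not W, X):
                ○ open, literals {W=F, X=T, Y=T}.
          branch 2.1.2 (add Y):
            ○ open, literals {W=F, Y=T}.
      branch 2.2 (add not V):
        ((W iff X) implies Y): β-rule — branch into not (W iff X)  //  Y.
          branch 2.2.1 (add not (W iff X)):
            not (W iff X): β-rule — branch into W, not X  //  not W, X.
              branch 2.2.1.1 (add W, not X):
                ○ open, literals {V=F, W=T, X=F, Y=T}.
              branch 2.2.1.2 (add not W, X):
                ○ open, literals {V=F, W=F, X=T, Y=T}.
          branch 2.2.2 (add Y):
            ○ open, literals {V=F, Y=T}.
2 branches closed, 5 open.
An open branch gives a satisfying assignment: W=F, X=T, Y=T.

Satisfiable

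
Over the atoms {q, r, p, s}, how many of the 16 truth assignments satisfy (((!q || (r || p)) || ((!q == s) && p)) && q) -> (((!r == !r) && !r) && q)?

12

Initial set: {((((!q || (r || p)) || ((!q == s) && p)) && q) -> (((!r == !r) && !r) && q))}.
((((!q || (r || p)) || ((!q == s) && p)) && q) -> (((!r == !r) && !r) && q)): β-rule — branch into !(((!q || (r || p)) || ((!q == s) && p)) && q)  //  (((!r == !r) && !r) && q).
  branch 1 (add !(((!q || (r || p)) || ((!q == s) && p)) && q)):
    !(((!q || (r || p)) || ((!q == s) && p)) && q): β-rule — branch into !((!q || (r || p)) || ((!q == s) && p))  //  !q.
      branch 1.1 (add !((!q || (r || p)) || ((!q == s) && p))):
        !((!q || (r || p)) || ((!q == s) && p)): α-rule — add !(!q || (r || p)), !((!q == s) && p).
        !(!q || (r || p)): α-rule — add !!q, !(r || p).
        !(r || p): α-rule — add !r, !p.
        !((!q == s) && p): β-rule — branch into !(!q == s)  //  !p.
          branch 1.1.1 (add !(!q == s)):
            !(!q == s): β-rule — branch into !q, !s  //  !!q, s.
              branch 1.1.1.1 (add !q, !s):
                × closes — contains both q and !q.
              branch 1.1.1.2 (add !!q, s):
                ○ open, literals {p=false, q=true, r=false, s=true}.
          branch 1.1.2 (add !p):
            ○ open, literals {p=false, q=true, r=false}.
      branch 1.2 (add !q):
        ○ open, literals {q=false}.
  branch 2 (add (((!r == !r) && !r) && q)):
    (((!r == !r) && !r) && q): α-rule — add ((!r == !r) && !r), q.
    ((!r == !r) && !r): α-rule — add (!r == !r), !r.
    (!r == !r): β-rule — branch into !r, !r  //  !!r, !!r.
      branch 2.1 (add !r, !r):
        ○ open, literals {q=true, r=false}.
      branch 2.2 (add !!r, !!r):
        × closes — contains both r and !r.
2 branches closed, 4 open.
Each open branch fixes some atoms; the unmentioned ones are free. Counting distinct full assignments: branch {p=false, q=true, r=false, s=true} (none free) contributes 1 new; branch {p=false, q=true, r=false} (s) contributes 1 new; branch {q=false} (r, p, s) contributes 8 new; branch {q=true, r=false} (p, s) contributes 2 new. Total: 12.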